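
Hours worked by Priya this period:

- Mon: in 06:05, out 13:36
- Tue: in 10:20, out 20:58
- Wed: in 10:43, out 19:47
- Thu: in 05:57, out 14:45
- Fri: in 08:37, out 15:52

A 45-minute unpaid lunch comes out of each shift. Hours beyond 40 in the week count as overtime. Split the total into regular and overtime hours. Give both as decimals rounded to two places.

Regular 39.52 hours, overtime 0.00 hours

Mon: 06:05–13:36 = 7 h 31 min; less 45 min break → 6 h 46 min
Tue: 10:20–20:58 = 10 h 38 min; less 45 min break → 9 h 53 min
Wed: 10:43–19:47 = 9 h 4 min; less 45 min break → 8 h 19 min
Thu: 05:57–14:45 = 8 h 48 min; less 45 min break → 8 h 3 min
Fri: 08:37–15:52 = 7 h 15 min; less 45 min break → 6 h 30 min
Total worked: 39 h 31 min = 39.52 h.
Threshold 40 h → overtime 0 h 0 min, regular 39 h 31 min.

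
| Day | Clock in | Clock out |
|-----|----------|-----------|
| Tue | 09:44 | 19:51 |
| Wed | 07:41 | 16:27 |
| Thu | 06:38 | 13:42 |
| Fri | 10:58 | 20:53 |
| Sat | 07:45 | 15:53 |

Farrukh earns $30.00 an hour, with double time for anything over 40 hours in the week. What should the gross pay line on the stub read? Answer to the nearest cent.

Tue: 09:44–19:51 = 10 h 7 min
Wed: 07:41–16:27 = 8 h 46 min
Thu: 06:38–13:42 = 7 h 4 min
Fri: 10:58–20:53 = 9 h 55 min
Sat: 07:45–15:53 = 8 h 8 min
Total worked: 44 h 0 min = 2640 min.
Regular 40 h 0 min = 2400 min at $30.00/h; overtime 4 h 0 min = 240 min at $60.00/h.
Pay = (2400 × $30.00 + 240 × $60.00) ÷ 60 = $1440.00.

$1440.00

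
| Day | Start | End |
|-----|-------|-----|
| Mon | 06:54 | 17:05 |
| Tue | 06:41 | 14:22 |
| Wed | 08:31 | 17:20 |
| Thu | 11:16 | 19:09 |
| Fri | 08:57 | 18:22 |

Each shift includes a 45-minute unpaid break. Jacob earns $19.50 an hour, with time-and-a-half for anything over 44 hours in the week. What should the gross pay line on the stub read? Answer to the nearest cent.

Mon: 06:54–17:05 = 10 h 11 min; less 45 min break → 9 h 26 min
Tue: 06:41–14:22 = 7 h 41 min; less 45 min break → 6 h 56 min
Wed: 08:31–17:20 = 8 h 49 min; less 45 min break → 8 h 4 min
Thu: 11:16–19:09 = 7 h 53 min; less 45 min break → 7 h 8 min
Fri: 08:57–18:22 = 9 h 25 min; less 45 min break → 8 h 40 min
Total worked: 40 h 14 min = 2414 min.
Regular 40 h 14 min = 2414 min at $19.50/h; overtime 0 h 0 min = 0 min at $29.25/h.
Pay = (2414 × $19.50 + 0 × $29.25) ÷ 60 = $784.55.

$784.55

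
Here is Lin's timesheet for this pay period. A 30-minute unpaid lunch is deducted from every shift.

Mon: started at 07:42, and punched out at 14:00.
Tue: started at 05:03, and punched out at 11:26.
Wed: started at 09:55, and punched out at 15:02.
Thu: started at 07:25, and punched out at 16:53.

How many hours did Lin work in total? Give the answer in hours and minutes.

25 h 16 min

Mon: 07:42–14:00 = 6 h 18 min; less 30 min break → 5 h 48 min
Tue: 05:03–11:26 = 6 h 23 min; less 30 min break → 5 h 53 min
Wed: 09:55–15:02 = 5 h 7 min; less 30 min break → 4 h 37 min
Thu: 07:25–16:53 = 9 h 28 min; less 30 min break → 8 h 58 min
Total: 5 h 48 min + 5 h 53 min + 4 h 37 min + 8 h 58 min = 25 h 16 min.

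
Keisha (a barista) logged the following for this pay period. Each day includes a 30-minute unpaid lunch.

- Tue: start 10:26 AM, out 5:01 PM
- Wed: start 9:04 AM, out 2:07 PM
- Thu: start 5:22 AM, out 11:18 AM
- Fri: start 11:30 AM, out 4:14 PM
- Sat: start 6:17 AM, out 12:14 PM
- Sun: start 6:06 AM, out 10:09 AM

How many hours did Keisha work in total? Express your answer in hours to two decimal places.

29.30 hours

Tue: 10:26 AM–5:01 PM = 6 h 35 min; less 30 min break → 6 h 5 min
Wed: 9:04 AM–2:07 PM = 5 h 3 min; less 30 min break → 4 h 33 min
Thu: 5:22 AM–11:18 AM = 5 h 56 min; less 30 min break → 5 h 26 min
Fri: 11:30 AM–4:14 PM = 4 h 44 min; less 30 min break → 4 h 14 min
Sat: 6:17 AM–12:14 PM = 5 h 57 min; less 30 min break → 5 h 27 min
Sun: 6:06 AM–10:09 AM = 4 h 3 min; less 30 min break → 3 h 33 min
Total: 6 h 5 min + 4 h 33 min + 5 h 26 min + 4 h 14 min + 5 h 27 min + 3 h 33 min = 29 h 18 min.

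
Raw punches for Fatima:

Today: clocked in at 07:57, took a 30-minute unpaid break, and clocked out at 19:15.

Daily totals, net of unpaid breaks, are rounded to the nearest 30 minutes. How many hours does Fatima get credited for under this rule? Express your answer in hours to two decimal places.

Today: 07:57–19:15 = 11 h 18 min − 30 min = 10 h 48 min → rounds to 11 h 0 min

11.00 hours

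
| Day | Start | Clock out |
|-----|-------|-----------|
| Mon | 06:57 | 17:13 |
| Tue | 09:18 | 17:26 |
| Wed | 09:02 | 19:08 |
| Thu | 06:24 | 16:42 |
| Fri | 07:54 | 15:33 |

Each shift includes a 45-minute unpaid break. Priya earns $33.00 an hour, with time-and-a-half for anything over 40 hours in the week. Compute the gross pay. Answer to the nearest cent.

$1453.65

Mon: 06:57–17:13 = 10 h 16 min; less 45 min break → 9 h 31 min
Tue: 09:18–17:26 = 8 h 8 min; less 45 min break → 7 h 23 min
Wed: 09:02–19:08 = 10 h 6 min; less 45 min break → 9 h 21 min
Thu: 06:24–16:42 = 10 h 18 min; less 45 min break → 9 h 33 min
Fri: 07:54–15:33 = 7 h 39 min; less 45 min break → 6 h 54 min
Total worked: 42 h 42 min = 2562 min.
Regular 40 h 0 min = 2400 min at $33.00/h; overtime 2 h 42 min = 162 min at $49.50/h.
Pay = (2400 × $33.00 + 162 × $49.50) ÷ 60 = $1453.65.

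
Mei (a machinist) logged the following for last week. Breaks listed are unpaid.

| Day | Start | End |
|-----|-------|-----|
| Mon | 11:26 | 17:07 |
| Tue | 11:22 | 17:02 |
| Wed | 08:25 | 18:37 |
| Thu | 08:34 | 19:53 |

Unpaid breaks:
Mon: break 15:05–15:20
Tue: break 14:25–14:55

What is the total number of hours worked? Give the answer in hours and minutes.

32 h 7 min

Mon: 11:26–17:07 = 5 h 41 min; less 15 min break → 5 h 26 min
Tue: 11:22–17:02 = 5 h 40 min; less 30 min break → 5 h 10 min
Wed: 08:25–18:37 = 10 h 12 min
Thu: 08:34–19:53 = 11 h 19 min
Total: 5 h 26 min + 5 h 10 min + 10 h 12 min + 11 h 19 min = 32 h 7 min.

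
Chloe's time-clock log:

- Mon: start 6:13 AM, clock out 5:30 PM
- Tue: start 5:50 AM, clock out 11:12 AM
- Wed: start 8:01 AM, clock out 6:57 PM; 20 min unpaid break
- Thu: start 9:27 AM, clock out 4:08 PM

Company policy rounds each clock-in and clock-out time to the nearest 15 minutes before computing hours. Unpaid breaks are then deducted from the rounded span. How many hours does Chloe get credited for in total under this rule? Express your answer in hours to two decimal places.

34.17 hours

Mon: in 6:13 AM→6:15 AM, out 5:30 PM→5:30 PM; 11 h 15 min
Tue: in 5:50 AM→5:45 AM, out 11:12 AM→11:15 AM; 5 h 30 min
Wed: in 8:01 AM→8:00 AM, out 6:57 PM→7:00 PM; 11 h 0 min − 20 min = 10 h 40 min
Thu: in 9:27 AM→9:30 AM, out 4:08 PM→4:15 PM; 6 h 45 min
Total credited: 34 h 10 min.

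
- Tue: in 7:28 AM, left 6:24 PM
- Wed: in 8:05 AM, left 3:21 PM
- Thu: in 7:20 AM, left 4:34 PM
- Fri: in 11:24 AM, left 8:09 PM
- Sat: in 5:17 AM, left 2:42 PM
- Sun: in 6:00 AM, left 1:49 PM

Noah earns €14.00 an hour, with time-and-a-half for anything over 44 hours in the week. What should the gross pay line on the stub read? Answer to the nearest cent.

€813.75

Tue: 7:28 AM–6:24 PM = 10 h 56 min
Wed: 8:05 AM–3:21 PM = 7 h 16 min
Thu: 7:20 AM–4:34 PM = 9 h 14 min
Fri: 11:24 AM–8:09 PM = 8 h 45 min
Sat: 5:17 AM–2:42 PM = 9 h 25 min
Sun: 6:00 AM–1:49 PM = 7 h 49 min
Total worked: 53 h 25 min = 3205 min.
Regular 44 h 0 min = 2640 min at €14.00/h; overtime 9 h 25 min = 565 min at €21.00/h.
Pay = (2640 × €14.00 + 565 × €21.00) ÷ 60 = €813.75.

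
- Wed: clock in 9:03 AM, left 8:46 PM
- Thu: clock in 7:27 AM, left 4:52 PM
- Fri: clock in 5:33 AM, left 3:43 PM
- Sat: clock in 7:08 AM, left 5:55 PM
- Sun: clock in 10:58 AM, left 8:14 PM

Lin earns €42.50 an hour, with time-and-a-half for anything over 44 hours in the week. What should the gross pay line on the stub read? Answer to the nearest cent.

Wed: 9:03 AM–8:46 PM = 11 h 43 min
Thu: 7:27 AM–4:52 PM = 9 h 25 min
Fri: 5:33 AM–3:43 PM = 10 h 10 min
Sat: 7:08 AM–5:55 PM = 10 h 47 min
Sun: 10:58 AM–8:14 PM = 9 h 16 min
Total worked: 51 h 21 min = 3081 min.
Regular 44 h 0 min = 2640 min at €42.50/h; overtime 7 h 21 min = 441 min at €63.75/h.
Pay = (2640 × €42.50 + 441 × €63.75) ÷ 60 = €2338.56.

€2338.56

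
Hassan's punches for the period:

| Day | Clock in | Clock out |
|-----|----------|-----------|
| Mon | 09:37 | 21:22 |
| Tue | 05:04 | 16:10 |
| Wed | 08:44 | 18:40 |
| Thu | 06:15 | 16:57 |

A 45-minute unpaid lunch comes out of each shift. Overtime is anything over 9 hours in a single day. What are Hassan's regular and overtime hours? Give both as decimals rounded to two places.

Mon: 09:37–21:22 = 11 h 45 min; less 45 min break → 11 h 0 min
Tue: 05:04–16:10 = 11 h 6 min; less 45 min break → 10 h 21 min
Wed: 08:44–18:40 = 9 h 56 min; less 45 min break → 9 h 11 min
Thu: 06:15–16:57 = 10 h 42 min; less 45 min break → 9 h 57 min
Mon reg 9 h 0 min / OT 2 h 0 min; Tue reg 9 h 0 min / OT 1 h 21 min; Wed reg 9 h 0 min / OT 0 h 11 min; Thu reg 9 h 0 min / OT 0 h 57 min.
Totals: regular 36 h 0 min, overtime 4 h 29 min.

Regular 36.00 hours, overtime 4.48 hours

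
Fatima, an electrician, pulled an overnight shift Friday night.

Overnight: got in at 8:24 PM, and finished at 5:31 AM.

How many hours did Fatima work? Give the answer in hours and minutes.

Overnight: 8:24 PM → midnight = 3 h 36 min; midnight → 5:31 AM = 5 h 31 min; span 9 h 7 min

9 h 7 min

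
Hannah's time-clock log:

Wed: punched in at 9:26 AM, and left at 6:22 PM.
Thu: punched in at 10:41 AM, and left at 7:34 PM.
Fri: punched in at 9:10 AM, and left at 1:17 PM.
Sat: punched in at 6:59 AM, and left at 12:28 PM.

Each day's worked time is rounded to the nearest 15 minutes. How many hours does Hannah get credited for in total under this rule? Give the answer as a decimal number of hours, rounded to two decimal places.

Wed: 9:26 AM–6:22 PM = 8 h 56 min → rounds to 9 h 0 min
Thu: 10:41 AM–7:34 PM = 8 h 53 min → rounds to 9 h 0 min
Fri: 9:10 AM–1:17 PM = 4 h 7 min → rounds to 4 h 0 min
Sat: 6:59 AM–12:28 PM = 5 h 29 min → rounds to 5 h 30 min
Total credited: 27 h 30 min.

27.50 hours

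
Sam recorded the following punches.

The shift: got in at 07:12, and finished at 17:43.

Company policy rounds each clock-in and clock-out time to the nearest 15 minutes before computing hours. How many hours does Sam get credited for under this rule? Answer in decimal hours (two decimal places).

10.50 hours

The shift: in 07:12→07:15, out 17:43→17:45; 10 h 30 min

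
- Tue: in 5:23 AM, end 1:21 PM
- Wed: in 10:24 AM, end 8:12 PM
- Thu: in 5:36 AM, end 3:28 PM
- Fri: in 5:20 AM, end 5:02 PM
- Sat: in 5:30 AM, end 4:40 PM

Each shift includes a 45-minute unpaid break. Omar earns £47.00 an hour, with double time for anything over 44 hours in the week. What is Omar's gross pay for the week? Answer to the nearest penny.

Tue: 5:23 AM–1:21 PM = 7 h 58 min; less 45 min break → 7 h 13 min
Wed: 10:24 AM–8:12 PM = 9 h 48 min; less 45 min break → 9 h 3 min
Thu: 5:36 AM–3:28 PM = 9 h 52 min; less 45 min break → 9 h 7 min
Fri: 5:20 AM–5:02 PM = 11 h 42 min; less 45 min break → 10 h 57 min
Sat: 5:30 AM–4:40 PM = 11 h 10 min; less 45 min break → 10 h 25 min
Total worked: 46 h 45 min = 2805 min.
Regular 44 h 0 min = 2640 min at £47.00/h; overtime 2 h 45 min = 165 min at £94.00/h.
Pay = (2640 × £47.00 + 165 × £94.00) ÷ 60 = £2326.50.

£2326.50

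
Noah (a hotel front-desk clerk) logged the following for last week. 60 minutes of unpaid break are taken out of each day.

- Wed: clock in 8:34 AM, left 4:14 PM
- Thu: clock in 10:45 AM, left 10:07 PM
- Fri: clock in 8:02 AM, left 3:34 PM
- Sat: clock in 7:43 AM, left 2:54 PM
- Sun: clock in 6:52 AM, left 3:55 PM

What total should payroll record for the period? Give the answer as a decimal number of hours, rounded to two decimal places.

Wed: 8:34 AM–4:14 PM = 7 h 40 min; less 60 min break → 6 h 40 min
Thu: 10:45 AM–10:07 PM = 11 h 22 min; less 60 min break → 10 h 22 min
Fri: 8:02 AM–3:34 PM = 7 h 32 min; less 60 min break → 6 h 32 min
Sat: 7:43 AM–2:54 PM = 7 h 11 min; less 60 min break → 6 h 11 min
Sun: 6:52 AM–3:55 PM = 9 h 3 min; less 60 min break → 8 h 3 min
Total: 6 h 40 min + 10 h 22 min + 6 h 32 min + 6 h 11 min + 8 h 3 min = 37 h 48 min.

37.80 hours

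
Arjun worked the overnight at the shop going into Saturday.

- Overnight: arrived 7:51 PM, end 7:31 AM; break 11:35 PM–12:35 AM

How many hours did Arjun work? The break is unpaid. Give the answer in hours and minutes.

10 h 40 min

Overnight: 7:51 PM → midnight = 4 h 9 min; midnight → 7:31 AM = 7 h 31 min; span 11 h 40 min; less 60 min break → 10 h 40 min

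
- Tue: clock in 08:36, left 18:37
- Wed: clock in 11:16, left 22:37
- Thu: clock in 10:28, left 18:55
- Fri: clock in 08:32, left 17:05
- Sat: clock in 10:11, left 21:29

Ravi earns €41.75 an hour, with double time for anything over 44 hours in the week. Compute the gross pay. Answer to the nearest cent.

Tue: 08:36–18:37 = 10 h 1 min
Wed: 11:16–22:37 = 11 h 21 min
Thu: 10:28–18:55 = 8 h 27 min
Fri: 08:32–17:05 = 8 h 33 min
Sat: 10:11–21:29 = 11 h 18 min
Total worked: 49 h 40 min = 2980 min.
Regular 44 h 0 min = 2640 min at €41.75/h; overtime 5 h 40 min = 340 min at €83.50/h.
Pay = (2640 × €41.75 + 340 × €83.50) ÷ 60 = €2310.17.

€2310.17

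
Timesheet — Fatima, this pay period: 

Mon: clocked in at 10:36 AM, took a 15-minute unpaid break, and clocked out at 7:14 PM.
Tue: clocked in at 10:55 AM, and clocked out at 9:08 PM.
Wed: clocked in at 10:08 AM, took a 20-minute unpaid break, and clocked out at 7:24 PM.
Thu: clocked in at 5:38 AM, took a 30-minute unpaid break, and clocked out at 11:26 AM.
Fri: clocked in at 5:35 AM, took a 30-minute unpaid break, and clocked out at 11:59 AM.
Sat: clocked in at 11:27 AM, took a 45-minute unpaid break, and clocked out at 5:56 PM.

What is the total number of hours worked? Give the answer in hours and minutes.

44 h 28 min

Mon: 10:36 AM–7:14 PM = 8 h 38 min; less 15 min break → 8 h 23 min
Tue: 10:55 AM–9:08 PM = 10 h 13 min
Wed: 10:08 AM–7:24 PM = 9 h 16 min; less 20 min break → 8 h 56 min
Thu: 5:38 AM–11:26 AM = 5 h 48 min; less 30 min break → 5 h 18 min
Fri: 5:35 AM–11:59 AM = 6 h 24 min; less 30 min break → 5 h 54 min
Sat: 11:27 AM–5:56 PM = 6 h 29 min; less 45 min break → 5 h 44 min
Total: 8 h 23 min + 10 h 13 min + 8 h 56 min + 5 h 18 min + 5 h 54 min + 5 h 44 min = 44 h 28 min.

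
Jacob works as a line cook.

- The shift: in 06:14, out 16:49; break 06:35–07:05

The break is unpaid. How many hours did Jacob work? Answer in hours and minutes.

10 h 5 min

The shift: 06:14–16:49 = 10 h 35 min; less 30 min break → 10 h 5 min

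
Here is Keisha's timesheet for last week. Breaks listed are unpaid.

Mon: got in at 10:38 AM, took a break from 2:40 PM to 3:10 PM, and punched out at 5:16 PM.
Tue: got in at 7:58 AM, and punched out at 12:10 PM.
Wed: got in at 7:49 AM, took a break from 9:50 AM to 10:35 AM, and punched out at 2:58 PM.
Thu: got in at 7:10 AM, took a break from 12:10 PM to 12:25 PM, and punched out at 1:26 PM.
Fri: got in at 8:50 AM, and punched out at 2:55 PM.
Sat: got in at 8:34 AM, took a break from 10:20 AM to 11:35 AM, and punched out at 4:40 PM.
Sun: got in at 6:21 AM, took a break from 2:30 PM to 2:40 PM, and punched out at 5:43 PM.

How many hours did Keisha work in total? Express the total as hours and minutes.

46 h 53 min

Mon: 10:38 AM–5:16 PM = 6 h 38 min; less 30 min break → 6 h 8 min
Tue: 7:58 AM–12:10 PM = 4 h 12 min
Wed: 7:49 AM–2:58 PM = 7 h 9 min; less 45 min break → 6 h 24 min
Thu: 7:10 AM–1:26 PM = 6 h 16 min; less 15 min break → 6 h 1 min
Fri: 8:50 AM–2:55 PM = 6 h 5 min
Sat: 8:34 AM–4:40 PM = 8 h 6 min; less 75 min break → 6 h 51 min
Sun: 6:21 AM–5:43 PM = 11 h 22 min; less 10 min break → 11 h 12 min
Total: 6 h 8 min + 4 h 12 min + 6 h 24 min + 6 h 1 min + 6 h 5 min + 6 h 51 min + 11 h 12 min = 46 h 53 min.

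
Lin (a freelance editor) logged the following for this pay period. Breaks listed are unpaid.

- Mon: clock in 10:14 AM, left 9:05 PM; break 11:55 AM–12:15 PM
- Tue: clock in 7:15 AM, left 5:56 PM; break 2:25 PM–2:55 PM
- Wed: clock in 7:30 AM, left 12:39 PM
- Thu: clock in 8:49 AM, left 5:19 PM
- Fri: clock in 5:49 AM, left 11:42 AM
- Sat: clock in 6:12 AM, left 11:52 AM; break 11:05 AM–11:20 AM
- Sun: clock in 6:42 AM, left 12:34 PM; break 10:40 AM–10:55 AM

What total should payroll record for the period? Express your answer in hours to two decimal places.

Mon: 10:14 AM–9:05 PM = 10 h 51 min; less 20 min break → 10 h 31 min
Tue: 7:15 AM–5:56 PM = 10 h 41 min; less 30 min break → 10 h 11 min
Wed: 7:30 AM–12:39 PM = 5 h 9 min
Thu: 8:49 AM–5:19 PM = 8 h 30 min
Fri: 5:49 AM–11:42 AM = 5 h 53 min
Sat: 6:12 AM–11:52 AM = 5 h 40 min; less 15 min break → 5 h 25 min
Sun: 6:42 AM–12:34 PM = 5 h 52 min; less 15 min break → 5 h 37 min
Total: 10 h 31 min + 10 h 11 min + 5 h 9 min + 8 h 30 min + 5 h 53 min + 5 h 25 min + 5 h 37 min = 51 h 16 min.

51.27 hours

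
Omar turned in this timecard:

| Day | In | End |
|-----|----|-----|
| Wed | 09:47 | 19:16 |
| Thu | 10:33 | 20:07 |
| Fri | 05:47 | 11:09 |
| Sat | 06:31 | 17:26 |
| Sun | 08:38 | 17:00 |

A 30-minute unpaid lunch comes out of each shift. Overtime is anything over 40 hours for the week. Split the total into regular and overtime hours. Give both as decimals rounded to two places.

Wed: 09:47–19:16 = 9 h 29 min; less 30 min break → 8 h 59 min
Thu: 10:33–20:07 = 9 h 34 min; less 30 min break → 9 h 4 min
Fri: 05:47–11:09 = 5 h 22 min; less 30 min break → 4 h 52 min
Sat: 06:31–17:26 = 10 h 55 min; less 30 min break → 10 h 25 min
Sun: 08:38–17:00 = 8 h 22 min; less 30 min break → 7 h 52 min
Total worked: 41 h 12 min = 41.20 h.
Threshold 40 h → overtime 1 h 12 min, regular 40 h 0 min.

Regular 40.00 hours, overtime 1.20 hours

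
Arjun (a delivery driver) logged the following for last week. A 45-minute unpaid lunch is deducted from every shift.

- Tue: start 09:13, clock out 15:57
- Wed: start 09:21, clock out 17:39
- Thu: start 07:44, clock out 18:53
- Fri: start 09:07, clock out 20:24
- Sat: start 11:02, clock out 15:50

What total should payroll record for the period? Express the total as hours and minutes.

Tue: 09:13–15:57 = 6 h 44 min; less 45 min break → 5 h 59 min
Wed: 09:21–17:39 = 8 h 18 min; less 45 min break → 7 h 33 min
Thu: 07:44–18:53 = 11 h 9 min; less 45 min break → 10 h 24 min
Fri: 09:07–20:24 = 11 h 17 min; less 45 min break → 10 h 32 min
Sat: 11:02–15:50 = 4 h 48 min; less 45 min break → 4 h 3 min
Total: 5 h 59 min + 7 h 33 min + 10 h 24 min + 10 h 32 min + 4 h 3 min = 38 h 31 min.

38 h 31 min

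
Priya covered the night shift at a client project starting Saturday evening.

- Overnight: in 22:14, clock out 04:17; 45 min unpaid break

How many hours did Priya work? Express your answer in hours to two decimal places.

5.30 hours

Overnight: 22:14 → midnight = 1 h 46 min; midnight → 04:17 = 4 h 17 min; span 6 h 3 min; less 45 min break → 5 h 18 min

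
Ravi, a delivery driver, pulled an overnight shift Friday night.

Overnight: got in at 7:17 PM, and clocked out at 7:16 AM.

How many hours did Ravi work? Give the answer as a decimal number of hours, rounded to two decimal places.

Overnight: 7:17 PM → midnight = 4 h 43 min; midnight → 7:16 AM = 7 h 16 min; span 11 h 59 min

11.98 hours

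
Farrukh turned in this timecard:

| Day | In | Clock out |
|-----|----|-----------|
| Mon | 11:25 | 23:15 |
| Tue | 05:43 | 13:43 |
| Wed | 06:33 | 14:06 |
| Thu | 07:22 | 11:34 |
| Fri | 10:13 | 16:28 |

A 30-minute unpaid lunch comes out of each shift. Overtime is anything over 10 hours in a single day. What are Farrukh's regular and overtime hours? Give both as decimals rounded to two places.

Mon: 11:25–23:15 = 11 h 50 min; less 30 min break → 11 h 20 min
Tue: 05:43–13:43 = 8 h 0 min; less 30 min break → 7 h 30 min
Wed: 06:33–14:06 = 7 h 33 min; less 30 min break → 7 h 3 min
Thu: 07:22–11:34 = 4 h 12 min; less 30 min break → 3 h 42 min
Fri: 10:13–16:28 = 6 h 15 min; less 30 min break → 5 h 45 min
Mon reg 10 h 0 min / OT 1 h 20 min; Tue reg 7 h 30 min / OT 0 h 0 min; Wed reg 7 h 3 min / OT 0 h 0 min; Thu reg 3 h 42 min / OT 0 h 0 min; Fri reg 5 h 45 min / OT 0 h 0 min.
Totals: regular 34 h 0 min, overtime 1 h 20 min.

Regular 34.00 hours, overtime 1.33 hours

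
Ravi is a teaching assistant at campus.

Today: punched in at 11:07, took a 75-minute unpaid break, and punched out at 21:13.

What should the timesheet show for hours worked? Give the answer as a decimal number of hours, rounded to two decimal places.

Today: 11:07–21:13 = 10 h 6 min; less 75 min break → 8 h 51 min

8.85 hours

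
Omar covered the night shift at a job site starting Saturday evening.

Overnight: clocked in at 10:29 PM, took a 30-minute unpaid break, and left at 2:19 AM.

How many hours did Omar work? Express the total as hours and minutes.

3 h 20 min

Overnight: 10:29 PM → midnight = 1 h 31 min; midnight → 2:19 AM = 2 h 19 min; span 3 h 50 min; less 30 min break → 3 h 20 min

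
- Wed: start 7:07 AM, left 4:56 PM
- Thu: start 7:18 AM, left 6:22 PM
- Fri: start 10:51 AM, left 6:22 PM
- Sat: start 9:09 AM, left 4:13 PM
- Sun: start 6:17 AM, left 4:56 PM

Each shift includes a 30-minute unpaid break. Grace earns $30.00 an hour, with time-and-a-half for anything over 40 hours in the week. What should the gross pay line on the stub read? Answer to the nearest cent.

Wed: 7:07 AM–4:56 PM = 9 h 49 min; less 30 min break → 9 h 19 min
Thu: 7:18 AM–6:22 PM = 11 h 4 min; less 30 min break → 10 h 34 min
Fri: 10:51 AM–6:22 PM = 7 h 31 min; less 30 min break → 7 h 1 min
Sat: 9:09 AM–4:13 PM = 7 h 4 min; less 30 min break → 6 h 34 min
Sun: 6:17 AM–4:56 PM = 10 h 39 min; less 30 min break → 10 h 9 min
Total worked: 43 h 37 min = 2617 min.
Regular 40 h 0 min = 2400 min at $30.00/h; overtime 3 h 37 min = 217 min at $45.00/h.
Pay = (2400 × $30.00 + 217 × $45.00) ÷ 60 = $1362.75.

$1362.75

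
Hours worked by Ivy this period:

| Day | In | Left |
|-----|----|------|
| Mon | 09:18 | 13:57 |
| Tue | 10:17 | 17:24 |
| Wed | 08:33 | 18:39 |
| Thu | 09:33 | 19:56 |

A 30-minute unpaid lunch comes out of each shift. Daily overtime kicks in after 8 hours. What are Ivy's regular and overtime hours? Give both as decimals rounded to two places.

Mon: 09:18–13:57 = 4 h 39 min; less 30 min break → 4 h 9 min
Tue: 10:17–17:24 = 7 h 7 min; less 30 min break → 6 h 37 min
Wed: 08:33–18:39 = 10 h 6 min; less 30 min break → 9 h 36 min
Thu: 09:33–19:56 = 10 h 23 min; less 30 min break → 9 h 53 min
Mon reg 4 h 9 min / OT 0 h 0 min; Tue reg 6 h 37 min / OT 0 h 0 min; Wed reg 8 h 0 min / OT 1 h 36 min; Thu reg 8 h 0 min / OT 1 h 53 min.
Totals: regular 26 h 46 min, overtime 3 h 29 min.

Regular 26.77 hours, overtime 3.48 hours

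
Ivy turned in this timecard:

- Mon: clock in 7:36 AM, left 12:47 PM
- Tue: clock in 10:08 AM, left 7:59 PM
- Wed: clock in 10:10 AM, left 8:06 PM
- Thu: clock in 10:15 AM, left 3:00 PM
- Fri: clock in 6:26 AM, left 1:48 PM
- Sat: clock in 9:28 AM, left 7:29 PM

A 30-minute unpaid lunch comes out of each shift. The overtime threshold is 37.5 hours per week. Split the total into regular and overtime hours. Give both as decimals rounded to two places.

Mon: 7:36 AM–12:47 PM = 5 h 11 min; less 30 min break → 4 h 41 min
Tue: 10:08 AM–7:59 PM = 9 h 51 min; less 30 min break → 9 h 21 min
Wed: 10:10 AM–8:06 PM = 9 h 56 min; less 30 min break → 9 h 26 min
Thu: 10:15 AM–3:00 PM = 4 h 45 min; less 30 min break → 4 h 15 min
Fri: 6:26 AM–1:48 PM = 7 h 22 min; less 30 min break → 6 h 52 min
Sat: 9:28 AM–7:29 PM = 10 h 1 min; less 30 min break → 9 h 31 min
Total worked: 44 h 6 min = 44.10 h.
Threshold 37.5 h → overtime 6 h 36 min, regular 37 h 30 min.

Regular 37.50 hours, overtime 6.60 hours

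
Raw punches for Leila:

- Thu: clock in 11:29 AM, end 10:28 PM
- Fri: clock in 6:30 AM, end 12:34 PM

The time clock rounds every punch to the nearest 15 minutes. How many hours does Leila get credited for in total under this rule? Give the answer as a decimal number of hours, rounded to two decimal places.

17.00 hours

Thu: in 11:29 AM→11:30 AM, out 10:28 PM→10:30 PM; 11 h 0 min
Fri: in 6:30 AM→6:30 AM, out 12:34 PM→12:30 PM; 6 h 0 min
Total credited: 17 h 0 min.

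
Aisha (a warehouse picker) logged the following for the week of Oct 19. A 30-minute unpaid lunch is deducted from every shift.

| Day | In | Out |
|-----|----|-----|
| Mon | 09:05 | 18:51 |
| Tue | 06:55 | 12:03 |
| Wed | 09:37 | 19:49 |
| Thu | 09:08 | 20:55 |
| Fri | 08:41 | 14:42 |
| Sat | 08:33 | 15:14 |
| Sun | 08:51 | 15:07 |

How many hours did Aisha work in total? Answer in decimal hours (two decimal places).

52.35 hours

Mon: 09:05–18:51 = 9 h 46 min; less 30 min break → 9 h 16 min
Tue: 06:55–12:03 = 5 h 8 min; less 30 min break → 4 h 38 min
Wed: 09:37–19:49 = 10 h 12 min; less 30 min break → 9 h 42 min
Thu: 09:08–20:55 = 11 h 47 min; less 30 min break → 11 h 17 min
Fri: 08:41–14:42 = 6 h 1 min; less 30 min break → 5 h 31 min
Sat: 08:33–15:14 = 6 h 41 min; less 30 min break → 6 h 11 min
Sun: 08:51–15:07 = 6 h 16 min; less 30 min break → 5 h 46 min
Total: 9 h 16 min + 4 h 38 min + 9 h 42 min + 11 h 17 min + 5 h 31 min + 6 h 11 min + 5 h 46 min = 52 h 21 min.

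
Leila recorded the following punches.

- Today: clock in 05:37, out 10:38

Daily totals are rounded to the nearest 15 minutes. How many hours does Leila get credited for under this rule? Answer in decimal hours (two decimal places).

Today: 05:37–10:38 = 5 h 1 min → rounds to 5 h 0 min

5.00 hours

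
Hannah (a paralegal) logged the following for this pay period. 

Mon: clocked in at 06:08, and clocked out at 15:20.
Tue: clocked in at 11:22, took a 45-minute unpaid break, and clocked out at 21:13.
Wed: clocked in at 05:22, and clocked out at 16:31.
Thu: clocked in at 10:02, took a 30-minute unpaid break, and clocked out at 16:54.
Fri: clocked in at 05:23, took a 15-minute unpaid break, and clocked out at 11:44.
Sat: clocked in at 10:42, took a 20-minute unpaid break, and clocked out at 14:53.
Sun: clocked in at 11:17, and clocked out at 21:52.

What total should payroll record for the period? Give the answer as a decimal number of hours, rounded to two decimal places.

Mon: 06:08–15:20 = 9 h 12 min
Tue: 11:22–21:13 = 9 h 51 min; less 45 min break → 9 h 6 min
Wed: 05:22–16:31 = 11 h 9 min
Thu: 10:02–16:54 = 6 h 52 min; less 30 min break → 6 h 22 min
Fri: 05:23–11:44 = 6 h 21 min; less 15 min break → 6 h 6 min
Sat: 10:42–14:53 = 4 h 11 min; less 20 min break → 3 h 51 min
Sun: 11:17–21:52 = 10 h 35 min
Total: 9 h 12 min + 9 h 6 min + 11 h 9 min + 6 h 22 min + 6 h 6 min + 3 h 51 min + 10 h 35 min = 56 h 21 min.

56.35 hours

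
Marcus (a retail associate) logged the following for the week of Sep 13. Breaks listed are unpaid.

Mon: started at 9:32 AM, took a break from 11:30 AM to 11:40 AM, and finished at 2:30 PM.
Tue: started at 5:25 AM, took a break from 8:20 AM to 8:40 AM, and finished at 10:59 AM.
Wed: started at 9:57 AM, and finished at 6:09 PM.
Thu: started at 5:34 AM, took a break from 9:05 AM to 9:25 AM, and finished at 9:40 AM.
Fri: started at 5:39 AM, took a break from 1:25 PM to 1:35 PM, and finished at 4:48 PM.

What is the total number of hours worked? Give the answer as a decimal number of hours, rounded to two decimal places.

32.98 hours

Mon: 9:32 AM–2:30 PM = 4 h 58 min; less 10 min break → 4 h 48 min
Tue: 5:25 AM–10:59 AM = 5 h 34 min; less 20 min break → 5 h 14 min
Wed: 9:57 AM–6:09 PM = 8 h 12 min
Thu: 5:34 AM–9:40 AM = 4 h 6 min; less 20 min break → 3 h 46 min
Fri: 5:39 AM–4:48 PM = 11 h 9 min; less 10 min break → 10 h 59 min
Total: 4 h 48 min + 5 h 14 min + 8 h 12 min + 3 h 46 min + 10 h 59 min = 32 h 59 min.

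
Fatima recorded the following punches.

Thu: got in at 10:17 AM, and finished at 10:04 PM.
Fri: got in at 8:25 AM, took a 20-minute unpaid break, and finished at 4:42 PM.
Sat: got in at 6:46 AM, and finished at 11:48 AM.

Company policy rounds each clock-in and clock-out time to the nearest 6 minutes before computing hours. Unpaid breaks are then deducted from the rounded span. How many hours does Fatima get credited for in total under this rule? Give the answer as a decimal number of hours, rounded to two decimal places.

24.77 hours

Thu: in 10:17 AM→10:18 AM, out 10:04 PM→10:06 PM; 11 h 48 min
Fri: in 8:25 AM→8:24 AM, out 4:42 PM→4:42 PM; 8 h 18 min − 20 min = 7 h 58 min
Sat: in 6:46 AM→6:48 AM, out 11:48 AM→11:48 AM; 5 h 0 min
Total credited: 24 h 46 min.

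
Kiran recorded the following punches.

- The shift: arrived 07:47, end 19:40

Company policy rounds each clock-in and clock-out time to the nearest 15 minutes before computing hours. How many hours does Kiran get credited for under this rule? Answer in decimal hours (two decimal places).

12.00 hours

The shift: in 07:47→07:45, out 19:40→19:45; 12 h 0 min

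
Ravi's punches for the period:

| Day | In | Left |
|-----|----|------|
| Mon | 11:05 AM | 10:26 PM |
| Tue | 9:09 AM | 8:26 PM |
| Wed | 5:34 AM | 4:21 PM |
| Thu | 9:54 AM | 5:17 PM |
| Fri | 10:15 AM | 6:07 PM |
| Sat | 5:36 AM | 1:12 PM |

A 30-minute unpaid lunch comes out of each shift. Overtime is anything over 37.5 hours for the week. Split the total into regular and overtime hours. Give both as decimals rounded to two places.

Mon: 11:05 AM–10:26 PM = 11 h 21 min; less 30 min break → 10 h 51 min
Tue: 9:09 AM–8:26 PM = 11 h 17 min; less 30 min break → 10 h 47 min
Wed: 5:34 AM–4:21 PM = 10 h 47 min; less 30 min break → 10 h 17 min
Thu: 9:54 AM–5:17 PM = 7 h 23 min; less 30 min break → 6 h 53 min
Fri: 10:15 AM–6:07 PM = 7 h 52 min; less 30 min break → 7 h 22 min
Sat: 5:36 AM–1:12 PM = 7 h 36 min; less 30 min break → 7 h 6 min
Total worked: 53 h 16 min = 53.27 h.
Threshold 37.5 h → overtime 15 h 46 min, regular 37 h 30 min.

Regular 37.50 hours, overtime 15.77 hours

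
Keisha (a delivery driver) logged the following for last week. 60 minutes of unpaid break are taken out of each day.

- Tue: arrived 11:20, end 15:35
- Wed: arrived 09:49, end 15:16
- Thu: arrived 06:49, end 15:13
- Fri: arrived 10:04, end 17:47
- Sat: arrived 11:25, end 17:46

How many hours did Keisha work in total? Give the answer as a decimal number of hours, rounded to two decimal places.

27.17 hours

Tue: 11:20–15:35 = 4 h 15 min; less 60 min break → 3 h 15 min
Wed: 09:49–15:16 = 5 h 27 min; less 60 min break → 4 h 27 min
Thu: 06:49–15:13 = 8 h 24 min; less 60 min break → 7 h 24 min
Fri: 10:04–17:47 = 7 h 43 min; less 60 min break → 6 h 43 min
Sat: 11:25–17:46 = 6 h 21 min; less 60 min break → 5 h 21 min
Total: 3 h 15 min + 4 h 27 min + 7 h 24 min + 6 h 43 min + 5 h 21 min = 27 h 10 min.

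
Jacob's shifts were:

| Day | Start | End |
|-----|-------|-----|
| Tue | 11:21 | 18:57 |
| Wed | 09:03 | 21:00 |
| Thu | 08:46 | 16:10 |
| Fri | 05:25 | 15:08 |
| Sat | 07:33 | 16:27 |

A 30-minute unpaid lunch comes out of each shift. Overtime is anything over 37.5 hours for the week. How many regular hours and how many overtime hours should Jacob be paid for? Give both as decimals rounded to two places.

Regular 37.50 hours, overtime 5.57 hours

Tue: 11:21–18:57 = 7 h 36 min; less 30 min break → 7 h 6 min
Wed: 09:03–21:00 = 11 h 57 min; less 30 min break → 11 h 27 min
Thu: 08:46–16:10 = 7 h 24 min; less 30 min break → 6 h 54 min
Fri: 05:25–15:08 = 9 h 43 min; less 30 min break → 9 h 13 min
Sat: 07:33–16:27 = 8 h 54 min; less 30 min break → 8 h 24 min
Total worked: 43 h 4 min = 43.07 h.
Threshold 37.5 h → overtime 5 h 34 min, regular 37 h 30 min.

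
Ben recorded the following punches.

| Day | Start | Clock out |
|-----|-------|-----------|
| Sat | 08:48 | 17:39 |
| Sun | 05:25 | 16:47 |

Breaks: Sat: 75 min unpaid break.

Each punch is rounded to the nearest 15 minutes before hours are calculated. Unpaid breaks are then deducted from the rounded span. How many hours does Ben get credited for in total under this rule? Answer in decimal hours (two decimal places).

19.00 hours

Sat: in 08:48→08:45, out 17:39→17:45; 9 h 0 min − 75 min = 7 h 45 min
Sun: in 05:25→05:30, out 16:47→16:45; 11 h 15 min
Total credited: 19 h 0 min.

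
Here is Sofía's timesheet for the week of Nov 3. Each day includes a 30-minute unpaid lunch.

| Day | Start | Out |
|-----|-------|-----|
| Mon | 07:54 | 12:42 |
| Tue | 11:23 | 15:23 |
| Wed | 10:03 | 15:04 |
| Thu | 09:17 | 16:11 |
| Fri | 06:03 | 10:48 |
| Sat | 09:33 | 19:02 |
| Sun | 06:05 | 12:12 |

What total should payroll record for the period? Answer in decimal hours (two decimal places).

37.57 hours

Mon: 07:54–12:42 = 4 h 48 min; less 30 min break → 4 h 18 min
Tue: 11:23–15:23 = 4 h 0 min; less 30 min break → 3 h 30 min
Wed: 10:03–15:04 = 5 h 1 min; less 30 min break → 4 h 31 min
Thu: 09:17–16:11 = 6 h 54 min; less 30 min break → 6 h 24 min
Fri: 06:03–10:48 = 4 h 45 min; less 30 min break → 4 h 15 min
Sat: 09:33–19:02 = 9 h 29 min; less 30 min break → 8 h 59 min
Sun: 06:05–12:12 = 6 h 7 min; less 30 min break → 5 h 37 min
Total: 4 h 18 min + 3 h 30 min + 4 h 31 min + 6 h 24 min + 4 h 15 min + 8 h 59 min + 5 h 37 min = 37 h 34 min.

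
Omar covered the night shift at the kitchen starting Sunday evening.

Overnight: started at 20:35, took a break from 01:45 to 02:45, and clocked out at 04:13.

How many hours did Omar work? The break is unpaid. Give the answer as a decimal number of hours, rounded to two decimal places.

6.63 hours

Overnight: 20:35 → midnight = 3 h 25 min; midnight → 04:13 = 4 h 13 min; span 7 h 38 min; less 60 min break → 6 h 38 min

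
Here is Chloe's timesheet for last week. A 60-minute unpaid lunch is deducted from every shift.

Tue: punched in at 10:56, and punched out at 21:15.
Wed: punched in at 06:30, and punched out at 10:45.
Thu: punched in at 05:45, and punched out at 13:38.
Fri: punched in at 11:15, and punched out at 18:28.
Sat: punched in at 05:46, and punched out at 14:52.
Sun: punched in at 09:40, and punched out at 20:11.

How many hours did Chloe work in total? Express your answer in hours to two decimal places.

Tue: 10:56–21:15 = 10 h 19 min; less 60 min break → 9 h 19 min
Wed: 06:30–10:45 = 4 h 15 min; less 60 min break → 3 h 15 min
Thu: 05:45–13:38 = 7 h 53 min; less 60 min break → 6 h 53 min
Fri: 11:15–18:28 = 7 h 13 min; less 60 min break → 6 h 13 min
Sat: 05:46–14:52 = 9 h 6 min; less 60 min break → 8 h 6 min
Sun: 09:40–20:11 = 10 h 31 min; less 60 min break → 9 h 31 min
Total: 9 h 19 min + 3 h 15 min + 6 h 53 min + 6 h 13 min + 8 h 6 min + 9 h 31 min = 43 h 17 min.

43.28 hours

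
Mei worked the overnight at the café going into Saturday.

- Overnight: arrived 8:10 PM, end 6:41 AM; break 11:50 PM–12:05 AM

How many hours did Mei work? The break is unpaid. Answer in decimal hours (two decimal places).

10.27 hours

Overnight: 8:10 PM → midnight = 3 h 50 min; midnight → 6:41 AM = 6 h 41 min; span 10 h 31 min; less 15 min break → 10 h 16 min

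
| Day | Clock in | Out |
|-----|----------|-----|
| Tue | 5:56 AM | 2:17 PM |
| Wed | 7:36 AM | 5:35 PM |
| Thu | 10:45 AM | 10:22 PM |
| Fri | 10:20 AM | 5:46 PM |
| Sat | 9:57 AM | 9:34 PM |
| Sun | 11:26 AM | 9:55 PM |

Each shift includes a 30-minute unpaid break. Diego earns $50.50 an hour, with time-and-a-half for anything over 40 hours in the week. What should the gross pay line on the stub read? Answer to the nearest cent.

$3268.61

Tue: 5:56 AM–2:17 PM = 8 h 21 min; less 30 min break → 7 h 51 min
Wed: 7:36 AM–5:35 PM = 9 h 59 min; less 30 min break → 9 h 29 min
Thu: 10:45 AM–10:22 PM = 11 h 37 min; less 30 min break → 11 h 7 min
Fri: 10:20 AM–5:46 PM = 7 h 26 min; less 30 min break → 6 h 56 min
Sat: 9:57 AM–9:34 PM = 11 h 37 min; less 30 min break → 11 h 7 min
Sun: 11:26 AM–9:55 PM = 10 h 29 min; less 30 min break → 9 h 59 min
Total worked: 56 h 29 min = 3389 min.
Regular 40 h 0 min = 2400 min at $50.50/h; overtime 16 h 29 min = 989 min at $75.75/h.
Pay = (2400 × $50.50 + 989 × $75.75) ÷ 60 = $3268.61.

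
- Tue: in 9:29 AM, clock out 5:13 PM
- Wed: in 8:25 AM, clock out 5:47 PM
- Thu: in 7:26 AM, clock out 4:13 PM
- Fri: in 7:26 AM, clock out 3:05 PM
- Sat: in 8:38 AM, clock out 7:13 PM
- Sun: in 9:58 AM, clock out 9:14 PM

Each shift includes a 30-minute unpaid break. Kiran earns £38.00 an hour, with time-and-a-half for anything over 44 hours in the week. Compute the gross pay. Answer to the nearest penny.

Tue: 9:29 AM–5:13 PM = 7 h 44 min; less 30 min break → 7 h 14 min
Wed: 8:25 AM–5:47 PM = 9 h 22 min; less 30 min break → 8 h 52 min
Thu: 7:26 AM–4:13 PM = 8 h 47 min; less 30 min break → 8 h 17 min
Fri: 7:26 AM–3:05 PM = 7 h 39 min; less 30 min break → 7 h 9 min
Sat: 8:38 AM–7:13 PM = 10 h 35 min; less 30 min break → 10 h 5 min
Sun: 9:58 AM–9:14 PM = 11 h 16 min; less 30 min break → 10 h 46 min
Total worked: 52 h 23 min = 3143 min.
Regular 44 h 0 min = 2640 min at £38.00/h; overtime 8 h 23 min = 503 min at £57.00/h.
Pay = (2640 × £38.00 + 503 × £57.00) ÷ 60 = £2149.85.

£2149.85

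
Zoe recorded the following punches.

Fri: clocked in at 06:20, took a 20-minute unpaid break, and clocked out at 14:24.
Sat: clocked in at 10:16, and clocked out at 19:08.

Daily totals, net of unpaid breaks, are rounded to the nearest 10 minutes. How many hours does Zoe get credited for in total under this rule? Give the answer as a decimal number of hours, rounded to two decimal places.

Fri: 06:20–14:24 = 8 h 4 min − 20 min = 7 h 44 min → rounds to 7 h 40 min
Sat: 10:16–19:08 = 8 h 52 min → rounds to 8 h 50 min
Total credited: 16 h 30 min.

16.50 hours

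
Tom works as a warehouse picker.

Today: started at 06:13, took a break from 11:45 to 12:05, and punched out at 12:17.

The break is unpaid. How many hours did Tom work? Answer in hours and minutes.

5 h 44 min

Today: 06:13–12:17 = 6 h 4 min; less 20 min break → 5 h 44 min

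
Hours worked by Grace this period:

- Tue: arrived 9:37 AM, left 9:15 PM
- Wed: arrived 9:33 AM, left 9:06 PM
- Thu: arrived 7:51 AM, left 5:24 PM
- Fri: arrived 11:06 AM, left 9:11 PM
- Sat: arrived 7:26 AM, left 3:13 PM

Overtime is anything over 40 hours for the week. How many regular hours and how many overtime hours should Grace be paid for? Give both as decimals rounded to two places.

Tue: 9:37 AM–9:15 PM = 11 h 38 min
Wed: 9:33 AM–9:06 PM = 11 h 33 min
Thu: 7:51 AM–5:24 PM = 9 h 33 min
Fri: 11:06 AM–9:11 PM = 10 h 5 min
Sat: 7:26 AM–3:13 PM = 7 h 47 min
Total worked: 50 h 36 min = 50.60 h.
Threshold 40 h → overtime 10 h 36 min, regular 40 h 0 min.

Regular 40.00 hours, overtime 10.60 hours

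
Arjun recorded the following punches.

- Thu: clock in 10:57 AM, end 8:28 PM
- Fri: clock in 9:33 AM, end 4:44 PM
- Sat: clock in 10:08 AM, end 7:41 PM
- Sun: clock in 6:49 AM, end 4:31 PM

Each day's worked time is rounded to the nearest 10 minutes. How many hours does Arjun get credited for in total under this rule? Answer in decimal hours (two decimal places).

Thu: 10:57 AM–8:28 PM = 9 h 31 min → rounds to 9 h 30 min
Fri: 9:33 AM–4:44 PM = 7 h 11 min → rounds to 7 h 10 min
Sat: 10:08 AM–7:41 PM = 9 h 33 min → rounds to 9 h 30 min
Sun: 6:49 AM–4:31 PM = 9 h 42 min → rounds to 9 h 40 min
Total credited: 35 h 50 min.

35.83 hours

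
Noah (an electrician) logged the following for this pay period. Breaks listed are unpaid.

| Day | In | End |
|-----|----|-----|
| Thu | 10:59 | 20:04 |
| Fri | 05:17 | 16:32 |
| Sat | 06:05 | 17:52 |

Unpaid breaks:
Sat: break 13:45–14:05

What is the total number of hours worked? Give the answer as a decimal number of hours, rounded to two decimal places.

Thu: 10:59–20:04 = 9 h 5 min
Fri: 05:17–16:32 = 11 h 15 min
Sat: 06:05–17:52 = 11 h 47 min; less 20 min break → 11 h 27 min
Total: 9 h 5 min + 11 h 15 min + 11 h 27 min = 31 h 47 min.

31.78 hours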